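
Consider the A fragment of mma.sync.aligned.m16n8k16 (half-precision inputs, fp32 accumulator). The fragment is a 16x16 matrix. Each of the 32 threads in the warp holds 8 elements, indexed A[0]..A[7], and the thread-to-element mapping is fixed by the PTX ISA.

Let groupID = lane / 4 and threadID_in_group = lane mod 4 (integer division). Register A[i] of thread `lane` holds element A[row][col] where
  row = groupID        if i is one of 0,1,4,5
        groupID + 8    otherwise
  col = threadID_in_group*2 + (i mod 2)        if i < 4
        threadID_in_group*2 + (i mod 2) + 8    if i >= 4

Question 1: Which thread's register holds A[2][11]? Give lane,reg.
r: 2->gid=2,r8=0  c: 11->c8=1,tid=1,i&1=1
L=2*4+1=9  i=1*4+0*2+1=5

9,5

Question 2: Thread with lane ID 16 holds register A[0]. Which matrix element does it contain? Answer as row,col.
16: g=4,t=0
[0] (4+0,0*2+0+0) = (4,0)

4,0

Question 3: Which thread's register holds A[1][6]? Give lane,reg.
7,0

r=1->g=1,rb=0  c=6->cb=0,t=3,b0=0
L=1*4+3=7  i=0*4+0*2+0=0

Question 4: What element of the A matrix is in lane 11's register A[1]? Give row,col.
11: grp=2,tig=3
[1] (2+0,3*2+1+0) = (2,7)

2,7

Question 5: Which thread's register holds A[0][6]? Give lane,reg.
3,0

r: 0->gid=0,r8=0  c: 6->c8=0,tid=3,i&1=0
L=0*4+3=3  i=0*4+0*2+0=0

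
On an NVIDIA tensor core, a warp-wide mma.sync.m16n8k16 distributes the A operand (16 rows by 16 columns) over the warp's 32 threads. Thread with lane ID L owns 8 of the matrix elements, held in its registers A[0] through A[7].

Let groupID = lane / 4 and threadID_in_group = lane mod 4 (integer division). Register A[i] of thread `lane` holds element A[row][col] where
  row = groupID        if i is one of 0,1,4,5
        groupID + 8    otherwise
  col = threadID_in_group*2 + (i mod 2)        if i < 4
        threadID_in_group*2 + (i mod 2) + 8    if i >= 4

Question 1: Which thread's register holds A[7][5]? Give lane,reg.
r:7=>grp=7,rB=0  c:5=>cB=0,tig=2,lo=1
L=7*4+2=30  i=0*4+0*2+1=1

30,1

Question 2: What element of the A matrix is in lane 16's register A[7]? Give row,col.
16: gid=4,tid=0
[7] (4+8,0*2+1+8) = (12,9)

12,9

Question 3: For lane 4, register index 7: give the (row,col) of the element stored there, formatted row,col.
lane 4→4/4=1, 4 mod 4=0
i=7  r:1+8→9  c:2·0+1+8→9

9,9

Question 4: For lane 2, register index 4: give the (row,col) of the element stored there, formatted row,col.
lane 2->2/4=0, 2 mod 4=2
i=4  r:0+0->0  c:2·2+0+8->12

0,12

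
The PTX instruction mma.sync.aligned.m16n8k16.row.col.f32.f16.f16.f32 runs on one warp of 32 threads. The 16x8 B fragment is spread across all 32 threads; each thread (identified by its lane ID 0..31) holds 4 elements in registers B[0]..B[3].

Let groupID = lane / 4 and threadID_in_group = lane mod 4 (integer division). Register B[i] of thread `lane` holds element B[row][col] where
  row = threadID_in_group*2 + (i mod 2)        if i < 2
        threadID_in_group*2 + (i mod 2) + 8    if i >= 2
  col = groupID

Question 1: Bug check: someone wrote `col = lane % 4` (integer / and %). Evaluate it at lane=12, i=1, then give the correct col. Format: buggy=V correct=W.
`lane % 4`[12,1]->0
12: gid=3,tid=0
[1] (0*2+1+0,3) = (1,3)
col: 0 vs 3

buggy=0 correct=3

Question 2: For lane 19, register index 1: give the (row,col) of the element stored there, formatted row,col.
lane 19->19/4=4, 19 mod 4=3
i=1  r:2·3+1+0->7  c:4

7,4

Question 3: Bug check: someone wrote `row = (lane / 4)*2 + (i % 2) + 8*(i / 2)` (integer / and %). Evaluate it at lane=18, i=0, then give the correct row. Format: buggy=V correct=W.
buggy=8 correct=4

`(lane / 4)*2 + (i % 2) + 8*(i / 2)`[18,0]->8
lane 18: gid=4 (18/4), tid=2 (18%4)
i=0: r=2*2+0+0=4, c=gid=4
row: 8 vs 4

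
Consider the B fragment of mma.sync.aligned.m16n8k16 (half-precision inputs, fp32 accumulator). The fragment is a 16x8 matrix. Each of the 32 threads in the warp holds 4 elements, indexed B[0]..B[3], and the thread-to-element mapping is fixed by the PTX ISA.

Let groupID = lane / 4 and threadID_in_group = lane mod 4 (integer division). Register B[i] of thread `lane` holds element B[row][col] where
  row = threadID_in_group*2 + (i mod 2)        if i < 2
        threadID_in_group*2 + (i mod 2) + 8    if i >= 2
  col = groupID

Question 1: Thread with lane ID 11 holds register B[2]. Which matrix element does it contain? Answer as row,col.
lane 11: g=2 (11/4), t=3 (11%4)
i=2: r=3*2+0+8=14, c=g=2

14,2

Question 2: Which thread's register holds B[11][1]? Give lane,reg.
c=1⇒gr=1  r=11⇒Rb=1,th=1,odd=1
L=1*4+1=5  i=1*2+1=3

5,3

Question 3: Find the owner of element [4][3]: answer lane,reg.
14,0

c=3->g=3  r=4->rb=0,t=2,b0=0
L=3*4+2=14  i=0*2+0=0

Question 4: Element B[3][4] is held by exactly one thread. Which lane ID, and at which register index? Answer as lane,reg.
17,1

c=4->g=4  r=3->rb=0,t=1,b0=1
L=4*4+1=17  i=0*2+1=1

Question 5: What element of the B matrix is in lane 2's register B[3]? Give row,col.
2: G=0,T=2
[3] (2*2+1+8,0) = (13,0)

13,0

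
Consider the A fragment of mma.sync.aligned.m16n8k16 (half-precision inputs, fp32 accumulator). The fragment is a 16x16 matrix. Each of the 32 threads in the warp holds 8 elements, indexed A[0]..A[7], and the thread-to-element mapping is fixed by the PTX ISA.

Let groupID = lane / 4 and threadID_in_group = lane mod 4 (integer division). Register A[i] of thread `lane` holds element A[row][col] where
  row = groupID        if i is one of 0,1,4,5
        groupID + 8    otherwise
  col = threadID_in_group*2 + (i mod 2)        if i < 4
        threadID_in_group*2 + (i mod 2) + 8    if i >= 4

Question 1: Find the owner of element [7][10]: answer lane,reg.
29,4

r=7→G=7,rhi=0  c=10→chi=1,T=1,p=0
L=7*4+1=29  i=1*4+0*2+0=4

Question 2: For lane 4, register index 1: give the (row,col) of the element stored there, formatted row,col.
lane 4→4/4=1, 4 mod 4=0
i=1  r:1+0→1  c:2·0+1+0→1

1,1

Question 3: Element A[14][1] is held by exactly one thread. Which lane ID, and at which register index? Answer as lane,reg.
24,3

r: 14->gid=6,r8=1  c: 1->c8=0,tid=0,i&1=1
L=6*4+0=24  i=0*4+1*2+1=3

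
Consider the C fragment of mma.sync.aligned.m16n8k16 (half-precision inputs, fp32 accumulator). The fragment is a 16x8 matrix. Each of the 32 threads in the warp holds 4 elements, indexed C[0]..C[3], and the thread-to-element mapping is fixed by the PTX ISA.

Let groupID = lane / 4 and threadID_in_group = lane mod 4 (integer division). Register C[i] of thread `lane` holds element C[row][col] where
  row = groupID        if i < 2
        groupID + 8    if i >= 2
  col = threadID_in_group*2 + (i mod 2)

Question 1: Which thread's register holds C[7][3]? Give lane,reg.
29,1

r: 7->gid=7,r8=0  c: 3->tid=1,i&1=1
L=7*4+1=29  i=0*2+1=1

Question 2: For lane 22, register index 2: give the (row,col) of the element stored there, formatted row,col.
lane 22->22/4=5, 22 mod 4=2
i=2  r:5+8->13  c:2·2+0->4

13,4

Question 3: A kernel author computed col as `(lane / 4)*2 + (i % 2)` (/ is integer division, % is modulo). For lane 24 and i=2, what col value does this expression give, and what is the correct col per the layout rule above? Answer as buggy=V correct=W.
buggy=12 correct=0

`(lane / 4)*2 + (i % 2)`[24,2]⇒12
L=24⇒gr=24>>2=6, th=24&3=0
[2]⇒row 6+8=14  col 0·2+0=0
col: 12 vs 0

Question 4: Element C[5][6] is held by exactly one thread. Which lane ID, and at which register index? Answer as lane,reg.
23,0

r=5⇒gr=5,Rb=0  c=6⇒th=3,odd=0
L=5*4+3=23  i=0*2+0=0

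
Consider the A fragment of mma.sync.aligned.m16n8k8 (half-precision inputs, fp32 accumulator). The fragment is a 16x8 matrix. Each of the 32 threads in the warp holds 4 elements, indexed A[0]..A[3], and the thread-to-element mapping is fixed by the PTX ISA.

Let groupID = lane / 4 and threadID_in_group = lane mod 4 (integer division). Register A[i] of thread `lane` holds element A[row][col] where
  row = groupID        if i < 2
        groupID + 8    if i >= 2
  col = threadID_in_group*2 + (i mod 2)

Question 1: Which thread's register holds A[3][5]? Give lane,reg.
r=3->g=3,rb=0  c=5->t=2,b0=1
L=3*4+2=14  i=0*2+1=1

14,1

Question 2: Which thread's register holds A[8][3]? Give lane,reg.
r: 8->gid=0,r8=1  c: 3->tid=1,i&1=1
L=0*4+1=1  i=1*2+1=3

1,3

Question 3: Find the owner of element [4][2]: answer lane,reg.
r=4⇒gr=4,Rb=0  c=2⇒th=1,odd=0
L=4*4+1=17  i=0*2+0=0

17,0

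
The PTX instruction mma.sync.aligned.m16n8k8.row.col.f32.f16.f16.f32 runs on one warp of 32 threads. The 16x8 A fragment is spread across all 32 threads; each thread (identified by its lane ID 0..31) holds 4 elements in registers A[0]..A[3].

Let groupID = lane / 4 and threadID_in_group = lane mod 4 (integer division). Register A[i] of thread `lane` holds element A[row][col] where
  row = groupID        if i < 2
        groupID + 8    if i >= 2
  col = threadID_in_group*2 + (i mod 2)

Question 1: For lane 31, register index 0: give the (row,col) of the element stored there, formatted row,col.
7,6

31: G=7,T=3
[0] (7+0,3*2+0) = (7,6)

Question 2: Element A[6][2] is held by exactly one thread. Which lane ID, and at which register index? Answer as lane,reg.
r=6→G=6,rhi=0  c=2→T=1,p=0
L=6*4+1=25  i=0*2+0=0

25,0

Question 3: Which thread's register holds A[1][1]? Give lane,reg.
r=1→G=1,rhi=0  c=1→T=0,p=1
L=1*4+0=4  i=0*2+1=1

4,1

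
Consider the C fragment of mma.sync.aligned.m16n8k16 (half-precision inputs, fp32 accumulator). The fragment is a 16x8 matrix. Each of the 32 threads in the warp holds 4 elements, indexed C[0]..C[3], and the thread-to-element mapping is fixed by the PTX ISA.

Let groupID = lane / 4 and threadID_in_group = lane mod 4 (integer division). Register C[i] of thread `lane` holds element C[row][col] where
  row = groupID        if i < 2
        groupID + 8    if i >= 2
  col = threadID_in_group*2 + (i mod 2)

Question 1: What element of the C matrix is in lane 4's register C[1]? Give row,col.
1,1

lane 4: g=1 (4/4), t=0 (4%4)
i=1: r=1+0=1, c=0*2+1=1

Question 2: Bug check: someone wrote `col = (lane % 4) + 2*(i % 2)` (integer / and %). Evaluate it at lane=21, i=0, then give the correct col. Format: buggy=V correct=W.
buggy=1 correct=2

`(lane % 4) + 2*(i % 2)`[21,0]⇒1
lane 21⇒21/4=5, 21 mod 4=1
i=0  r:5+0⇒5  c:2·1+0⇒2
col: 1 vs 2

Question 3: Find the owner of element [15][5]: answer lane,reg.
30,3

r:15=>grp=7,rB=1  c:5=>tig=2,lo=1
L=7*4+2=30  i=1*2+1=3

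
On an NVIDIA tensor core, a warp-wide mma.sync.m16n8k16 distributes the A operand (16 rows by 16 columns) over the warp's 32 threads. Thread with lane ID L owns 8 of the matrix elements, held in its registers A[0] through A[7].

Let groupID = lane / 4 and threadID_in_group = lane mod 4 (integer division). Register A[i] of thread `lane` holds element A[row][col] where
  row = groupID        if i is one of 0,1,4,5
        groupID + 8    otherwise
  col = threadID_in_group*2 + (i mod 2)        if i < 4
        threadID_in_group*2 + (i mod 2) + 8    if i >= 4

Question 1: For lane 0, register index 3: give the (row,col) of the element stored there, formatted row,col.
8,1

lane 0->0/4=0, 0 mod 4=0
i=3  r:0+8->8  c:2·0+1+0->1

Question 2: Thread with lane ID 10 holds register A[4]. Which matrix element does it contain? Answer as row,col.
lane 10: gid=2 (10/4), tid=2 (10%4)
i=4: r=2+0=2, c=2*2+0+8=12

2,12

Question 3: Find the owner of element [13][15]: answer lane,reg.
r: 13->gid=5,r8=1  c: 15->c8=1,tid=3,i&1=1
L=5*4+3=23  i=1*4+1*2+1=7

23,7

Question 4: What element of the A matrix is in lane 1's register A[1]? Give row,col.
1: gr=0,th=1
[1] (0+0,1*2+1+0) = (0,3)

0,3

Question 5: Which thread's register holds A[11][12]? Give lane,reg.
r=11→G=3,rhi=1  c=12→chi=1,T=2,p=0
L=3*4+2=14  i=1*4+1*2+0=6

14,6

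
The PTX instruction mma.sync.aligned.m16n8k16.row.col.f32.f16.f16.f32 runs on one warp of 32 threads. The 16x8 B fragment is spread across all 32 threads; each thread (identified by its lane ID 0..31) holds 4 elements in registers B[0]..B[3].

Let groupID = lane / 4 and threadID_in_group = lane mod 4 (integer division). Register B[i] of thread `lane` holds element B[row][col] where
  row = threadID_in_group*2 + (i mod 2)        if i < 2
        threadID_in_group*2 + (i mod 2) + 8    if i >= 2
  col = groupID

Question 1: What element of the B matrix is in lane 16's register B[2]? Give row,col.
8,4

16: G=4,T=0
[2] (0*2+0+8,4) = (8,4)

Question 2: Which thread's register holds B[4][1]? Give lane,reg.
6,0

c:1=>grp=1  r:4=>rB=0,tig=2,lo=0
L=1*4+2=6  i=0*2+0=0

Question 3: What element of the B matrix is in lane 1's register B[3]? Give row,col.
lane 1=>1/4=0, 1 mod 4=1
i=3  r:2·1+1+8=>11  c:0

11,0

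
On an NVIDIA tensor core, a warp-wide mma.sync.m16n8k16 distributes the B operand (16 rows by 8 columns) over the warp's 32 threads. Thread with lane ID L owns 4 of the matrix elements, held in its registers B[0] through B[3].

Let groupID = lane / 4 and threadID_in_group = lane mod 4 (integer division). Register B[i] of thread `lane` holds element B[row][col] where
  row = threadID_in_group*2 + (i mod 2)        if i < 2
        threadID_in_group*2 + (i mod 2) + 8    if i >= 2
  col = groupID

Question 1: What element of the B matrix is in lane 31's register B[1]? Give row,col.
7,7

L=31->gid=31>>2=7, tid=31&3=3
[1]->row 3·2+1+0=7  col gid=7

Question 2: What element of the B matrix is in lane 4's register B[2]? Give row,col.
L=4=>grp=4>>2=1, tig=4&3=0
[2]=>row 0·2+0+8=8  col grp=1

8,1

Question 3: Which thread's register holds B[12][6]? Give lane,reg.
c:6=>grp=6  r:12=>rB=1,tig=2,lo=0
L=6*4+2=26  i=1*2+0=2

26,2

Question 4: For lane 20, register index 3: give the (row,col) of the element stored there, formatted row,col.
9,5

L=20→G=20>>2=5, T=20&3=0
[3]→row 0·2+1+8=9  col G=5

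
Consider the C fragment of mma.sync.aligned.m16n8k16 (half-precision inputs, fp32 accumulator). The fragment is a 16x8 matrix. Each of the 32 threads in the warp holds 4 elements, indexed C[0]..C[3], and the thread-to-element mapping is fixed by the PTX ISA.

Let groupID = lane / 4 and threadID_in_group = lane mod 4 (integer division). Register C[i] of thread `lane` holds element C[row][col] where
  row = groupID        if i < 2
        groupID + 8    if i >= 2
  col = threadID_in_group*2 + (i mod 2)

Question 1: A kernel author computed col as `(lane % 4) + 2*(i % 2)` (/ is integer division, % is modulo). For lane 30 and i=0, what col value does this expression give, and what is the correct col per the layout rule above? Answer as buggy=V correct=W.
`(lane % 4) + 2*(i % 2)`[30,0]→2
lane 30→30/4=7, 30 mod 4=2
i=0  r:7+0→7  c:2·2+0→4
col: 2 vs 4

buggy=2 correct=4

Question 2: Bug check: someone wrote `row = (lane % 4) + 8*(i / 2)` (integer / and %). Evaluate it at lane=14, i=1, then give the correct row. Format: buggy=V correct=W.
buggy=2 correct=3

`(lane % 4) + 8*(i / 2)`[14,1]->2
lane 14->14/4=3, 14 mod 4=2
i=1  r:3+0->3  c:2·2+1->5
row: 2 vs 3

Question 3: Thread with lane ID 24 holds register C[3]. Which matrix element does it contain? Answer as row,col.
14,1

L=24->gid=24>>2=6, tid=24&3=0
[3]->row 6+8=14  col 0·2+1=1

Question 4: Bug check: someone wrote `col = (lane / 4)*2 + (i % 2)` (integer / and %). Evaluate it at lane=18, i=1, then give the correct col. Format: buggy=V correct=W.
buggy=9 correct=5

`(lane / 4)*2 + (i % 2)`[18,1]->9
lane 18: g=4 (18/4), t=2 (18%4)
i=1: r=4+0=4, c=2*2+1=5
col: 9 vs 5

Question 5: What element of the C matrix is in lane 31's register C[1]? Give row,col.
7,7

lane 31->31/4=7, 31 mod 4=3
i=1  r:7+0->7  c:2·3+1->7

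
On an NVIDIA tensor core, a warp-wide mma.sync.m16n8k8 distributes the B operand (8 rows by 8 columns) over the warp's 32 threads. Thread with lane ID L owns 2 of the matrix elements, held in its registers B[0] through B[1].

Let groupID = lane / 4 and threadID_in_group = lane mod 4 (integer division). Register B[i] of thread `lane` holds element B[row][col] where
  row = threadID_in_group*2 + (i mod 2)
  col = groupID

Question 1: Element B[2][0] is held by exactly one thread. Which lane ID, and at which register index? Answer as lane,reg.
c=0⇒gr=0  r=2⇒th=1,odd=0
L=0*4+1=1  i=0=0

1,0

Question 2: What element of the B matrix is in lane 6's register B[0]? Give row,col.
L=6->gid=6>>2=1, tid=6&3=2
[0]->row 2·2+0=4  col gid=1

4,1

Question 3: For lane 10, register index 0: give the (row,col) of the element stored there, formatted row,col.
4,2

lane 10->10/4=2, 10 mod 4=2
i=0  r:2·2+0->4  c:2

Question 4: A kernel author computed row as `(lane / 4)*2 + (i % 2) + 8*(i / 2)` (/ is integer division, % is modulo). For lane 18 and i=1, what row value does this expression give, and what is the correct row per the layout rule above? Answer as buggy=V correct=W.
buggy=9 correct=5

`(lane / 4)*2 + (i % 2) + 8*(i / 2)`[18,1]→9
lane 18→18/4=4, 18 mod 4=2
i=1  r:2·2+1→5  c:4
row: 9 vs 5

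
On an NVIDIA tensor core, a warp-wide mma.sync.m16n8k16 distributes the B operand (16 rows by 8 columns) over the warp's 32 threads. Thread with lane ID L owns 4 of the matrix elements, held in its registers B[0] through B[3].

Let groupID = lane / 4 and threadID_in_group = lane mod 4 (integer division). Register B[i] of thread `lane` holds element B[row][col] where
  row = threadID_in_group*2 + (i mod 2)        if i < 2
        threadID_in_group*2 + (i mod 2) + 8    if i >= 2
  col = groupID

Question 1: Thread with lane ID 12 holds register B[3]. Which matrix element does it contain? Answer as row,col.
9,3

lane 12: grp=3 (12/4), tig=0 (12%4)
i=3: r=0*2+1+8=9, c=grp=3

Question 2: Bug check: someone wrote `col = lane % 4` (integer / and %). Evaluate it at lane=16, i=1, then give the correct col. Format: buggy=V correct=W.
`lane % 4`[16,1]->0
lane 16: gid=4 (16/4), tid=0 (16%4)
i=1: r=0*2+1+0=1, c=gid=4
col: 0 vs 4

buggy=0 correct=4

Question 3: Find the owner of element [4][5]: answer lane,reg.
c: 5->gid=5  r: 4->r8=0,tid=2,i&1=0
L=5*4+2=22  i=0*2+0=0

22,0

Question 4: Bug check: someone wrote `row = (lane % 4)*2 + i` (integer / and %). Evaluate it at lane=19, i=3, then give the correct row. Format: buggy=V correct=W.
buggy=9 correct=15

`(lane % 4)*2 + i`[19,3]->9
lane 19->19/4=4, 19 mod 4=3
i=3  r:2·3+1+8->15  c:4
row: 9 vs 15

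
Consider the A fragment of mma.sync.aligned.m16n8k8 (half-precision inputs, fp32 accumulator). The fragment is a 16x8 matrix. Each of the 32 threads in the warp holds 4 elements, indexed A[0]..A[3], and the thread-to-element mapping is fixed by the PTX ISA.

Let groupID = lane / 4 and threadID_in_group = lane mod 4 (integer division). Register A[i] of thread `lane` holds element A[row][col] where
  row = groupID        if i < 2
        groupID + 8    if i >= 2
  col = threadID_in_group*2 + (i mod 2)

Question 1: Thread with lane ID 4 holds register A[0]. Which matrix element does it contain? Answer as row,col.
lane 4: gr=1 (4/4), th=0 (4%4)
i=0: r=1+0=1, c=0*2+0=0

1,0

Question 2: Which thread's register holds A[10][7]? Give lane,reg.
r: 10->gid=2,r8=1  c: 7->tid=3,i&1=1
L=2*4+3=11  i=1*2+1=3

11,3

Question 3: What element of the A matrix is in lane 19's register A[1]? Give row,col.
L=19->g=19>>2=4, t=19&3=3
[1]->row 4+0=4  col 3·2+1=7

4,7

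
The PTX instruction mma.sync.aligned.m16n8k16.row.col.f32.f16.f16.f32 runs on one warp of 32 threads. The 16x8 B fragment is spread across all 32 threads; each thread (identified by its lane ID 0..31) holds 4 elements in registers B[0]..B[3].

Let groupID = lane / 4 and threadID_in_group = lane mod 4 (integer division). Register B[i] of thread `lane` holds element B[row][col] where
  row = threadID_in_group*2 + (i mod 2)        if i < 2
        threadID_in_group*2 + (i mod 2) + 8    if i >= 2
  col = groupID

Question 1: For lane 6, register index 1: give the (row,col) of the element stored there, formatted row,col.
lane 6⇒6/4=1, 6 mod 4=2
i=1  r:2·2+1+0⇒5  c:1

5,1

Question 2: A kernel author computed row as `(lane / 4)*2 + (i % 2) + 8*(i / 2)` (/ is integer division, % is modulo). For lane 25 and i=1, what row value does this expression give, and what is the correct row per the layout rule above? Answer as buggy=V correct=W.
buggy=13 correct=3

`(lane / 4)*2 + (i % 2) + 8*(i / 2)`[25,1]->13
L=25->g=25>>2=6, t=25&3=1
[1]->row 1·2+1+0=3  col g=6
row: 13 vs 3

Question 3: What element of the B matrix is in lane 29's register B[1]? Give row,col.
3,7

lane 29->29/4=7, 29 mod 4=1
i=1  r:2·1+1+0->3  c:7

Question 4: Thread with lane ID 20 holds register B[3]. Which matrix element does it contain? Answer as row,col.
lane 20: g=5 (20/4), t=0 (20%4)
i=3: r=0*2+1+8=9, c=g=5

9,5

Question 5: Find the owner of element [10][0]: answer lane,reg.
c: 0->gid=0  r: 10->r8=1,tid=1,i&1=0
L=0*4+1=1  i=1*2+0=2

1,2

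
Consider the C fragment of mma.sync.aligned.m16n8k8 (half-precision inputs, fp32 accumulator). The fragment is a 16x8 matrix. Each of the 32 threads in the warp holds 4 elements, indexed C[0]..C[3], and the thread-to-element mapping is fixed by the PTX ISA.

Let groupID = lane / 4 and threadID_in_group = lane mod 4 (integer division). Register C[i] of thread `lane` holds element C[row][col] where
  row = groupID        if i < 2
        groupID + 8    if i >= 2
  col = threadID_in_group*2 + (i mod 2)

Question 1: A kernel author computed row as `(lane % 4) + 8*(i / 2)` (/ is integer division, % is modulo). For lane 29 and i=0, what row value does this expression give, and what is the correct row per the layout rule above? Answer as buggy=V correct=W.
`(lane % 4) + 8*(i / 2)`[29,0]=>1
29: grp=7,tig=1
[0] (7+0,1*2+0) = (7,2)
row: 1 vs 7

buggy=1 correct=7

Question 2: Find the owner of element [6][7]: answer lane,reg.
r=6⇒gr=6,Rb=0  c=7⇒th=3,odd=1
L=6*4+3=27  i=0*2+1=1

27,1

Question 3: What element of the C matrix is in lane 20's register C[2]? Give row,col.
13,0

L=20→G=20>>2=5, T=20&3=0
[2]→row 5+8=13  col 0·2+0=0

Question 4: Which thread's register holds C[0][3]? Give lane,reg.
r: 0->gid=0,r8=0  c: 3->tid=1,i&1=1
L=0*4+1=1  i=0*2+1=1

1,1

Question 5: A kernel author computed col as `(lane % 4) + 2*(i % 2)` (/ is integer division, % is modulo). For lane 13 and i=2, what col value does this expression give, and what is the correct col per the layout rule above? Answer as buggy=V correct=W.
`(lane % 4) + 2*(i % 2)`[13,2]→1
lane 13: G=3 (13/4), T=1 (13%4)
i=2: r=3+8=11, c=1*2+0=2
col: 1 vs 2

buggy=1 correct=2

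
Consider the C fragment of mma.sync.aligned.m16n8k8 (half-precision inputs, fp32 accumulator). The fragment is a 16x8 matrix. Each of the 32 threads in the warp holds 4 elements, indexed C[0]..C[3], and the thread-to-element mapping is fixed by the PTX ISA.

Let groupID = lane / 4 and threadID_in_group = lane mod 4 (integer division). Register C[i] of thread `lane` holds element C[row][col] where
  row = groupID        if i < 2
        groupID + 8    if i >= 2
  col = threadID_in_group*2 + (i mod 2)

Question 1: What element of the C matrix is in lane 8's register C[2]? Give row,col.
lane 8->8/4=2, 8 mod 4=0
i=2  r:2+8->10  c:2·0+0->0

10,0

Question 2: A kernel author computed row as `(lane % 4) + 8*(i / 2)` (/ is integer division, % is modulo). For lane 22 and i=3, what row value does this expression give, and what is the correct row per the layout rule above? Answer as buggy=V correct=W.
`(lane % 4) + 8*(i / 2)`[22,3]=>10
lane 22: grp=5 (22/4), tig=2 (22%4)
i=3: r=5+8=13, c=2*2+1=5
row: 10 vs 13

buggy=10 correct=13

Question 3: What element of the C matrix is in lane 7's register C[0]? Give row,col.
L=7->gid=7>>2=1, tid=7&3=3
[0]->row 1+0=1  col 3·2+0=6

1,6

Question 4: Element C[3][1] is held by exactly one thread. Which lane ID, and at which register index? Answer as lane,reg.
r=3⇒gr=3,Rb=0  c=1⇒th=0,odd=1
L=3*4+0=12  i=0*2+1=1

12,1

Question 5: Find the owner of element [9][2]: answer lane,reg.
5,2

r=9⇒gr=1,Rb=1  c=2⇒th=1,odd=0
L=1*4+1=5  i=1*2+0=2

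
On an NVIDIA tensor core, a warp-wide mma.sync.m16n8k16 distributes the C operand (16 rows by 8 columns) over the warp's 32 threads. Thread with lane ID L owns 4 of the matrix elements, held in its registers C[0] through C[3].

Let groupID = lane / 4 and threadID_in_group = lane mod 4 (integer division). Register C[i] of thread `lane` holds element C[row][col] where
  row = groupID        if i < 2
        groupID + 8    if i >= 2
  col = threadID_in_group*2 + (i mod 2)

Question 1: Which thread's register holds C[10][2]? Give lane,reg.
9,2

r=10->g=2,rb=1  c=2->t=1,b0=0
L=2*4+1=9  i=1*2+0=2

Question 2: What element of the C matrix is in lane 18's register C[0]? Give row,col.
4,4

18: grp=4,tig=2
[0] (4+0,2*2+0) = (4,4)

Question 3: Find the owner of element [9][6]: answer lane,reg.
7,2

r:9=>grp=1,rB=1  c:6=>tig=3,lo=0
L=1*4+3=7  i=1*2+0=2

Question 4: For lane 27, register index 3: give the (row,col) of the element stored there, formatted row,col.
L=27⇒gr=27>>2=6, th=27&3=3
[3]⇒row 6+8=14  col 3·2+1=7

14,7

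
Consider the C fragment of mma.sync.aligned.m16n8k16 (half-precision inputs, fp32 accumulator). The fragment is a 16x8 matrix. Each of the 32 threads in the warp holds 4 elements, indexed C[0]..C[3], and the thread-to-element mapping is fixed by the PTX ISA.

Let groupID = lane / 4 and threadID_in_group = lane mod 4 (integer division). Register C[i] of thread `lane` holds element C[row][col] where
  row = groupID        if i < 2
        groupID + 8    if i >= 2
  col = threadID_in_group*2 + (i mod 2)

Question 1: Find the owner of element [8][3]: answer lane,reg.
1,3

r:8=>grp=0,rB=1  c:3=>tig=1,lo=1
L=0*4+1=1  i=1*2+1=3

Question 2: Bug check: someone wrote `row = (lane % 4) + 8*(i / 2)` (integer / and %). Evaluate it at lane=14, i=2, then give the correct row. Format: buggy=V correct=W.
`(lane % 4) + 8*(i / 2)`[14,2]->10
lane 14: gid=3 (14/4), tid=2 (14%4)
i=2: r=3+8=11, c=2*2+0=4
row: 10 vs 11

buggy=10 correct=11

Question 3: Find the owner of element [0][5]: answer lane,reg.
2,1

r: 0->gid=0,r8=0  c: 5->tid=2,i&1=1
L=0*4+2=2  i=0*2+1=1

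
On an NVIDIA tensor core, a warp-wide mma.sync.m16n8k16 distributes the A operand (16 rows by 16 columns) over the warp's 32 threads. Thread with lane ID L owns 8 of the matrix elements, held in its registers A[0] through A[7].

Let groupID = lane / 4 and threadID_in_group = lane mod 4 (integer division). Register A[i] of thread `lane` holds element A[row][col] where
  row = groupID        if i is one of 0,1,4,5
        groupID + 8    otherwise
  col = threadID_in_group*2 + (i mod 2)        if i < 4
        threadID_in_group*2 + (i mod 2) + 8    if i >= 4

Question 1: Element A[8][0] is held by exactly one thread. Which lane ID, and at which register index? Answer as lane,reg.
r: 8->gid=0,r8=1  c: 0->c8=0,tid=0,i&1=0
L=0*4+0=0  i=0*4+1*2+0=2

0,2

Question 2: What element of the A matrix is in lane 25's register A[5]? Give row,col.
lane 25⇒25/4=6, 25 mod 4=1
i=5  r:6+0⇒6  c:2·1+1+8⇒11

6,11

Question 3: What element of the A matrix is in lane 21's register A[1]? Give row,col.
lane 21=>21/4=5, 21 mod 4=1
i=1  r:5+0=>5  c:2·1+1+0=>3

5,3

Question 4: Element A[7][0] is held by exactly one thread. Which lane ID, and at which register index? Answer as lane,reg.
r=7→G=7,rhi=0  c=0→chi=0,T=0,p=0
L=7*4+0=28  i=0*4+0*2+0=0

28,0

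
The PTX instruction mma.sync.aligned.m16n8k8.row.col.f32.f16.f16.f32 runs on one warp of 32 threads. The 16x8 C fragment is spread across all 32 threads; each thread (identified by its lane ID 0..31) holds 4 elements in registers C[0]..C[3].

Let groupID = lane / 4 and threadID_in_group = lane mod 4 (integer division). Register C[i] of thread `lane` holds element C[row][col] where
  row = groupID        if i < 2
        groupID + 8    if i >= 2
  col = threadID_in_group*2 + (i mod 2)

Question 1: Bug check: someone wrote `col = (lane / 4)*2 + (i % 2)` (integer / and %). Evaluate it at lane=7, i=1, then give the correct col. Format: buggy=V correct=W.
buggy=3 correct=7

`(lane / 4)*2 + (i % 2)`[7,1]=>3
lane 7=>7/4=1, 7 mod 4=3
i=1  r:1+0=>1  c:2·3+1=>7
col: 3 vs 7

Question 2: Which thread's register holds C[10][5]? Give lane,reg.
r=10⇒gr=2,Rb=1  c=5⇒th=2,odd=1
L=2*4+2=10  i=1*2+1=3

10,3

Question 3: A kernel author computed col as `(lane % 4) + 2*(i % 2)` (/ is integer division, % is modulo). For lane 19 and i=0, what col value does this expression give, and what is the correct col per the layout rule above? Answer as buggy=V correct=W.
`(lane % 4) + 2*(i % 2)`[19,0]⇒3
L=19⇒gr=19>>2=4, th=19&3=3
[0]⇒row 4+0=4  col 3·2+0=6
col: 3 vs 6

buggy=3 correct=6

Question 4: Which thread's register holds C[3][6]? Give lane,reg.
r=3→G=3,rhi=0  c=6→T=3,p=0
L=3*4+3=15  i=0*2+0=0

15,0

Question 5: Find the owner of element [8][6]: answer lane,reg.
3,2

r=8⇒gr=0,Rb=1  c=6⇒th=3,odd=0
L=0*4+3=3  i=1*2+0=2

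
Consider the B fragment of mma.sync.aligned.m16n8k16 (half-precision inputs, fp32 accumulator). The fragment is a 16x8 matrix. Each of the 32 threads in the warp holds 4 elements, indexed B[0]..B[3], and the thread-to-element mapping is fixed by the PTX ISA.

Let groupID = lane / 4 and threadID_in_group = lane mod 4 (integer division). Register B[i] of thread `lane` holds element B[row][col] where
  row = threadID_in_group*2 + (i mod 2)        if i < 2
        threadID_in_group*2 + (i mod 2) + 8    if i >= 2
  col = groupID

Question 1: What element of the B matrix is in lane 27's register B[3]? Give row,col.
15,6

lane 27->27/4=6, 27 mod 4=3
i=3  r:2·3+1+8->15  c:6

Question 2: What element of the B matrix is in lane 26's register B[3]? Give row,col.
13,6

lane 26→26/4=6, 26 mod 4=2
i=3  r:2·2+1+8→13  c:6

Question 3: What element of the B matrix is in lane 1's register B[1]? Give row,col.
lane 1: gr=0 (1/4), th=1 (1%4)
i=1: r=1*2+1+0=3, c=gr=0

3,0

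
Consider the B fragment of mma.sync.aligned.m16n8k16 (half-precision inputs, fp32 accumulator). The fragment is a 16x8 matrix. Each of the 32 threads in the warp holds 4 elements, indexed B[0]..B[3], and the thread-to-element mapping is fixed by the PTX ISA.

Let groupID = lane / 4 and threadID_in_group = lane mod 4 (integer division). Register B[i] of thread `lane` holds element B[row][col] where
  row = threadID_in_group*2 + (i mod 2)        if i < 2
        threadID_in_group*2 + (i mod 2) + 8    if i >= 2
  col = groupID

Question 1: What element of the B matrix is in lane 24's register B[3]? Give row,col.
lane 24: gr=6 (24/4), th=0 (24%4)
i=3: r=0*2+1+8=9, c=gr=6

9,6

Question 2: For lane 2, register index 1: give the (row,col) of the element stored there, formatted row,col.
lane 2: gr=0 (2/4), th=2 (2%4)
i=1: r=2*2+1+0=5, c=gr=0

5,0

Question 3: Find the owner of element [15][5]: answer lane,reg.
23,3

c=5→G=5  r=15→rhi=1,T=3,p=1
L=5*4+3=23  i=1*2+1=3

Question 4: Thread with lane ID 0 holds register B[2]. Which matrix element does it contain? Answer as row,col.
lane 0: g=0 (0/4), t=0 (0%4)
i=2: r=0*2+0+8=8, c=g=0

8,0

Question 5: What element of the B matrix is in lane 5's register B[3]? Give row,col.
11,1

L=5→G=5>>2=1, T=5&3=1
[3]→row 1·2+1+8=11  col G=1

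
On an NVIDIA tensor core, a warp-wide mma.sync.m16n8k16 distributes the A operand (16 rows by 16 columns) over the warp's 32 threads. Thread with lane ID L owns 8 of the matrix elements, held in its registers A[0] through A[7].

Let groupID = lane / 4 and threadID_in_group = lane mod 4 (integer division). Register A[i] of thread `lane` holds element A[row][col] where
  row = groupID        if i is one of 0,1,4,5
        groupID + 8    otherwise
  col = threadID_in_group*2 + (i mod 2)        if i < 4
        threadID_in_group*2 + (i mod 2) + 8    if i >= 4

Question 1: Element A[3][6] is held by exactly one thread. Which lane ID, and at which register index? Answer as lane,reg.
r:3=>grp=3,rB=0  c:6=>cB=0,tig=3,lo=0
L=3*4+3=15  i=0*4+0*2+0=0

15,0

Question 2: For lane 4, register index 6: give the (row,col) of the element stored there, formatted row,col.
9,8

lane 4->4/4=1, 4 mod 4=0
i=6  r:1+8->9  c:2·0+0+8->8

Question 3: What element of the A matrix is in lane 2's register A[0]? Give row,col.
0,4

lane 2: gid=0 (2/4), tid=2 (2%4)
i=0: r=0+0=0, c=2*2+0+0=4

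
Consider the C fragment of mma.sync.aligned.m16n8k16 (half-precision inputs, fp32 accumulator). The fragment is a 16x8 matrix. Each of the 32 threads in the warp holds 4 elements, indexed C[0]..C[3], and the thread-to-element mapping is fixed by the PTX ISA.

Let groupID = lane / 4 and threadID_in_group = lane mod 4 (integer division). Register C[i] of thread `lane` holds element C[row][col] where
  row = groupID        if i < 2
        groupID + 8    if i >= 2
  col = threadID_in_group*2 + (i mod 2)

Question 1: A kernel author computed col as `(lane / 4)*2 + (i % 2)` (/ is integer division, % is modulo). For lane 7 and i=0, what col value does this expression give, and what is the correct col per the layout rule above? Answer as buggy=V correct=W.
buggy=2 correct=6

`(lane / 4)*2 + (i % 2)`[7,0]→2
7: G=1,T=3
[0] (1+0,3*2+0) = (1,6)
col: 2 vs 6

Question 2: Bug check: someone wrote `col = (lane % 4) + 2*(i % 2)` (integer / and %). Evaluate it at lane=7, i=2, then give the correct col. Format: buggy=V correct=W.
buggy=3 correct=6

`(lane % 4) + 2*(i % 2)`[7,2]->3
7: g=1,t=3
[2] (1+8,3*2+0) = (9,6)
col: 3 vs 6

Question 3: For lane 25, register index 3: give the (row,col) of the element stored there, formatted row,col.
14,3

25: gr=6,th=1
[3] (6+8,1*2+1) = (14,3)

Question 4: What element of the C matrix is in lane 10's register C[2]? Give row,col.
10: G=2,T=2
[2] (2+8,2*2+0) = (10,4)

10,4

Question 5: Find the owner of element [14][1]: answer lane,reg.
r:14=>grp=6,rB=1  c:1=>tig=0,lo=1
L=6*4+0=24  i=1*2+1=3

24,3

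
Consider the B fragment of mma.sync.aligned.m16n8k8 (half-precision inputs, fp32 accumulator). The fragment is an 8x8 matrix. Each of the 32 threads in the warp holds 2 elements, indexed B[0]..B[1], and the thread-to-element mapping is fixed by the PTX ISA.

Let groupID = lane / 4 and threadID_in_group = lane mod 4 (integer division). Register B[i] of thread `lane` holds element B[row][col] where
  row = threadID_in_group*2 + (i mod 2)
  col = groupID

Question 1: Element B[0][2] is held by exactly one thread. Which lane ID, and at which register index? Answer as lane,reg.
c:2=>grp=2  r:0=>tig=0,lo=0
L=2*4+0=8  i=0=0

8,0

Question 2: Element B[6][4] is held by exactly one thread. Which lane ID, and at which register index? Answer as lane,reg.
c=4⇒gr=4  r=6⇒th=3,odd=0
L=4*4+3=19  i=0=0

19,0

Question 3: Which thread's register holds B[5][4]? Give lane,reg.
c=4->g=4  r=5->t=2,b0=1
L=4*4+2=18  i=1=1

18,1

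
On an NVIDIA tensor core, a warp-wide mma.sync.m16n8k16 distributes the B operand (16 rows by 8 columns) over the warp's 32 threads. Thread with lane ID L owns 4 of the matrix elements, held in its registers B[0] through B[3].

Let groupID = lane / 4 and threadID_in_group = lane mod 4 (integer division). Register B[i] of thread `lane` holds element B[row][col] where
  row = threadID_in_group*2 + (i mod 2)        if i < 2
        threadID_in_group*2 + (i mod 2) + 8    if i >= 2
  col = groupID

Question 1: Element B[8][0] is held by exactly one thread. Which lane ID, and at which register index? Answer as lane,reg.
0,2

c: 0->gid=0  r: 8->r8=1,tid=0,i&1=0
L=0*4+0=0  i=1*2+0=2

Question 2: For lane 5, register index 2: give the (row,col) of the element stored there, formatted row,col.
lane 5: gr=1 (5/4), th=1 (5%4)
i=2: r=1*2+0+8=10, c=gr=1

10,1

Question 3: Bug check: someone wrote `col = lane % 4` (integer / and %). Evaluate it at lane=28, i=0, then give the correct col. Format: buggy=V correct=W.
buggy=0 correct=7

`lane % 4`[28,0]⇒0
L=28⇒gr=28>>2=7, th=28&3=0
[0]⇒row 0·2+0+0=0  col gr=7
col: 0 vs 7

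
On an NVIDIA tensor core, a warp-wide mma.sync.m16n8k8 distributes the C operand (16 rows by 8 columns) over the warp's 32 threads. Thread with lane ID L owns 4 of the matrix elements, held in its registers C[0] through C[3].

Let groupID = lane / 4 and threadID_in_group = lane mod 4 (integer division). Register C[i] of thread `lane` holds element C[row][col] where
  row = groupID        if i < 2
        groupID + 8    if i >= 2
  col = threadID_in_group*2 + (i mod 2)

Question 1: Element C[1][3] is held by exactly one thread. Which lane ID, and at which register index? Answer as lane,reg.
r:1=>grp=1,rB=0  c:3=>tig=1,lo=1
L=1*4+1=5  i=0*2+1=1

5,1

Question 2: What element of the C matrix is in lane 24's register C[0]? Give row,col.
lane 24->24/4=6, 24 mod 4=0
i=0  r:6+0->6  c:2·0+0->0

6,0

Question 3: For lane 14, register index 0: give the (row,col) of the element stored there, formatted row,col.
L=14->g=14>>2=3, t=14&3=2
[0]->row 3+0=3  col 2·2+0=4

3,4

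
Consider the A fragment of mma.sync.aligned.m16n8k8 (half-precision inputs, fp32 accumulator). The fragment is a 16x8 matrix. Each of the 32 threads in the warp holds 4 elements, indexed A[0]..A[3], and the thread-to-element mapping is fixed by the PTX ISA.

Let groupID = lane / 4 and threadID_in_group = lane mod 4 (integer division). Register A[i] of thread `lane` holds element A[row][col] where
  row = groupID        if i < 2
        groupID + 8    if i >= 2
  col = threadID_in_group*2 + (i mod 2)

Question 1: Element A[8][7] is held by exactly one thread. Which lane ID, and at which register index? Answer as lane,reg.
r: 8->gid=0,r8=1  c: 7->tid=3,i&1=1
L=0*4+3=3  i=1*2+1=3

3,3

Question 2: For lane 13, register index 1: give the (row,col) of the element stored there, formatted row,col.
3,3

lane 13=>13/4=3, 13 mod 4=1
i=1  r:3+0=>3  c:2·1+1=>3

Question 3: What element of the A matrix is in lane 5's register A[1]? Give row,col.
1,3

L=5->gid=5>>2=1, tid=5&3=1
[1]->row 1+0=1  col 1·2+1=3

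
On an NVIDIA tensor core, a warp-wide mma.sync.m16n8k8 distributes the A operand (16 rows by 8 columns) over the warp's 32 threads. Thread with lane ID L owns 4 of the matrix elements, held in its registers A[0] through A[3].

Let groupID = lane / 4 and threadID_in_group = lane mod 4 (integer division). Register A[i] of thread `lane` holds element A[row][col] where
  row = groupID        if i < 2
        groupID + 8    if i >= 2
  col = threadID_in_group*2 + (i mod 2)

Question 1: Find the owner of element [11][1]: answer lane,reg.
12,3

r: 11->gid=3,r8=1  c: 1->tid=0,i&1=1
L=3*4+0=12  i=1*2+1=3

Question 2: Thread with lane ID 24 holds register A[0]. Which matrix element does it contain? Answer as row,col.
6,0

L=24→G=24>>2=6, T=24&3=0
[0]→row 6+0=6  col 0·2+0=0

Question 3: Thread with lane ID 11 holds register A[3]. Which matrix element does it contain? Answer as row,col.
10,7

L=11->gid=11>>2=2, tid=11&3=3
[3]->row 2+8=10  col 3·2+1=7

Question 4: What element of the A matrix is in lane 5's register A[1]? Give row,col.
lane 5: grp=1 (5/4), tig=1 (5%4)
i=1: r=1+0=1, c=1*2+1=3

1,3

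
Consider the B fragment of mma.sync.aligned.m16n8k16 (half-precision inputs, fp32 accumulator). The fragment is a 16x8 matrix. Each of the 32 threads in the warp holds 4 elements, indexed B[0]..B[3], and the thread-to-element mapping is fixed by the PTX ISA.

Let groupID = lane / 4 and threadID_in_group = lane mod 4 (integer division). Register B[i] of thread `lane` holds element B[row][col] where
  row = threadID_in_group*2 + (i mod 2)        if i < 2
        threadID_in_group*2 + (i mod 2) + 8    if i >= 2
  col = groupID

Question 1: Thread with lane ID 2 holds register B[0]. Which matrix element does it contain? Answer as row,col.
lane 2⇒2/4=0, 2 mod 4=2
i=0  r:2·2+0+0⇒4  c:0

4,0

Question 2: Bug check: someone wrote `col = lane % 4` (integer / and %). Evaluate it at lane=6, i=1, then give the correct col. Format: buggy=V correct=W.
buggy=2 correct=1

`lane % 4`[6,1]->2
lane 6->6/4=1, 6 mod 4=2
i=1  r:2·2+1+0->5  c:1
col: 2 vs 1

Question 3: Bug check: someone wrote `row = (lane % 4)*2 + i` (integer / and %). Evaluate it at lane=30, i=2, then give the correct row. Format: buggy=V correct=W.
`(lane % 4)*2 + i`[30,2]=>6
30: grp=7,tig=2
[2] (2*2+0+8,7) = (12,7)
row: 6 vs 12

buggy=6 correct=12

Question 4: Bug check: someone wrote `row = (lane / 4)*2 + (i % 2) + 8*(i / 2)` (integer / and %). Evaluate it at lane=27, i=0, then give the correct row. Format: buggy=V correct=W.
buggy=12 correct=6

`(lane / 4)*2 + (i % 2) + 8*(i / 2)`[27,0]->12
lane 27: gid=6 (27/4), tid=3 (27%4)
i=0: r=3*2+0+0=6, c=gid=6
row: 12 vs 6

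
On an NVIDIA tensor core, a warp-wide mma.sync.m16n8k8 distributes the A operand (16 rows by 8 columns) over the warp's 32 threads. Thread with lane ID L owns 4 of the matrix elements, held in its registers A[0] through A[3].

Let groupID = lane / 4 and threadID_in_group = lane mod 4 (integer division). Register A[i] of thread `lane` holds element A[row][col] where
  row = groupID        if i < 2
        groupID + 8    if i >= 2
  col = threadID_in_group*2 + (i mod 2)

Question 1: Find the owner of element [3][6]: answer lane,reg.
r:3=>grp=3,rB=0  c:6=>tig=3,lo=0
L=3*4+3=15  i=0*2+0=0

15,0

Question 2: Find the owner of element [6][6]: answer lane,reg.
r:6=>grp=6,rB=0  c:6=>tig=3,lo=0
L=6*4+3=27  i=0*2+0=0

27,0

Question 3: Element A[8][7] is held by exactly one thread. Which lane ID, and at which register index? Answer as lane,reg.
r=8→G=0,rhi=1  c=7→T=3,p=1
L=0*4+3=3  i=1*2+1=3

3,3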